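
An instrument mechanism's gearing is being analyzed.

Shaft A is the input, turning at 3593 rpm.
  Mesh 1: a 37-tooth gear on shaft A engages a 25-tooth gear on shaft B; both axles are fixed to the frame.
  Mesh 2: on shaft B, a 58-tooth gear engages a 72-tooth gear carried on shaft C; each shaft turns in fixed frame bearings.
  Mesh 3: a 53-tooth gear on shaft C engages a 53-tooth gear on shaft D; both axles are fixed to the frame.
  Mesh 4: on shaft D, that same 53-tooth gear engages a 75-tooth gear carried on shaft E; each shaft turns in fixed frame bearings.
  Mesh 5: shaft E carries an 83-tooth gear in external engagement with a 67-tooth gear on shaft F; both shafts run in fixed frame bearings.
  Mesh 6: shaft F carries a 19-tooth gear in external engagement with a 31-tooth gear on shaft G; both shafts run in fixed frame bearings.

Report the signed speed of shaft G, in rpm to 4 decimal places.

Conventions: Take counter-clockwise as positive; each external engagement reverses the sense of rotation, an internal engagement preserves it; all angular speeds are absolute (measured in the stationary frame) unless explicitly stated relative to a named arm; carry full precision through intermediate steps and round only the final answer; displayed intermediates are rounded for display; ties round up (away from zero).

+2298.3927 rpm

class = fixed-axis compound train [6 meshes; 6 ratios multiply, 6 sense flips]
mesh 1 [37T→25T]: ω = 3593.0000×37/25 = 5317.6400 rpm, sense flips to −
mesh 2 [58T→72T]: ω = 5317.6400×58/72 = 4283.6544 rpm, sense flips to +
mesh 3 [53T→53T]: ω = 4283.6544×53/53 = 4283.6544 rpm, sense flips to −
mesh 4 [53T→75T]: ω = 4283.6544×53/75 = 3027.1158 rpm, sense flips to +
mesh 5 [83T→67T]: ω = 3027.1158×83/67 = 3750.0091 rpm, sense flips to −
mesh 6 [19T→31T]: ω = 3750.0091×19/31 = 2298.3927 rpm, sense flips to +
signed output speed = +2298.3927 rpm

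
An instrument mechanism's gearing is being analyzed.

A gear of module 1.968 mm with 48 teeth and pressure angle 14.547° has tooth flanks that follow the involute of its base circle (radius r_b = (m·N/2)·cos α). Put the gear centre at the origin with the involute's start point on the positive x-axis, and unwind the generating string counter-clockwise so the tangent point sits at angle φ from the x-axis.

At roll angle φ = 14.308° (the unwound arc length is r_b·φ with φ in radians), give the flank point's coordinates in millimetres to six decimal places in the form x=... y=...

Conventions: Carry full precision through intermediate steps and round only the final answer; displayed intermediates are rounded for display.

x=47.121189 y=0.235843

single-mesh involute tooth geometry (48T wheel at module 1.968)
pitch radius r_p = m·N/2 = 1.968·48/2 = 47.232000
base radius r_b = r_p·cos α = 47.232000·cos 14.547° = 45.717833
roll angle φ = 14.308° = 0.24972171 rad
x = r_b·(cos φ + φ·sin φ) = 47.121189
y = r_b·(sin φ − φ·cos φ) = 0.235843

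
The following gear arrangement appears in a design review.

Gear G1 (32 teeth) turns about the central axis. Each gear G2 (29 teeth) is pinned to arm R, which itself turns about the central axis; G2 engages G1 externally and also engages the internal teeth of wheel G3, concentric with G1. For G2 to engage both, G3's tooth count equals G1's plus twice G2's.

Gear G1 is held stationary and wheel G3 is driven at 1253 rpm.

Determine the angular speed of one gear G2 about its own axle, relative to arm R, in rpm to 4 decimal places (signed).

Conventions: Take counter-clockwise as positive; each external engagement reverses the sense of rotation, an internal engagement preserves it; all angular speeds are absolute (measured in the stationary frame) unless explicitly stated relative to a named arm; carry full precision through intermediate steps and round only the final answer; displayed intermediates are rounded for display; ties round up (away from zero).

+1019.9661 rpm

planetary set (32T centre, 29T on arm, 90T internal) — Willis relation
normalise by the input: solve with ω_ring = 1, then scale by 1253 rpm
ring teeth: 32 + 2·29 = 90
32(ω_sun−ω_arm) = −90(ω_ring−ω_arm),  ω_sun = 0, ω_ring = 1
32(0−ω_arm) = −90(1−ω_arm)  ⇒  122·ω_arm = 90  ⇒  ω_arm = 45/61
sun–planet mesh: 32·(0−45/61) = −29·(ω_p−ω_arm)  ⇒  ω_p−ω_arm = 1440/1769
scale: ω_p−ω_arm = 1440/1769 × 1253 rpm = +1019.9661 rpm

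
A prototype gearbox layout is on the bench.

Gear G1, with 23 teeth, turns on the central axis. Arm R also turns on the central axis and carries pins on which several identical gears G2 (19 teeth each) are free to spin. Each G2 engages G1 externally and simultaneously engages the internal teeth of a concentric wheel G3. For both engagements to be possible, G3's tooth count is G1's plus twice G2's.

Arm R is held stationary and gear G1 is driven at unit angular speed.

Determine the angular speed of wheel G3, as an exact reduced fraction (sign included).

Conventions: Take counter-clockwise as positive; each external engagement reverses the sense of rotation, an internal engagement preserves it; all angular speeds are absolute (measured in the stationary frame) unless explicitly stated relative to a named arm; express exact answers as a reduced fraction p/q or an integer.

-23/61

planetary set (23T centre, 19T on arm, 61T internal) — Willis relation
ring teeth: 23 + 2·19 = 61
23(ω_sun−ω_arm) = −61(ω_ring−ω_arm),  ω_arm = 0, ω_sun = 1
ω_ring = 0 − (23/61)(1−0) = -23/61
exact speed ratio = -23/61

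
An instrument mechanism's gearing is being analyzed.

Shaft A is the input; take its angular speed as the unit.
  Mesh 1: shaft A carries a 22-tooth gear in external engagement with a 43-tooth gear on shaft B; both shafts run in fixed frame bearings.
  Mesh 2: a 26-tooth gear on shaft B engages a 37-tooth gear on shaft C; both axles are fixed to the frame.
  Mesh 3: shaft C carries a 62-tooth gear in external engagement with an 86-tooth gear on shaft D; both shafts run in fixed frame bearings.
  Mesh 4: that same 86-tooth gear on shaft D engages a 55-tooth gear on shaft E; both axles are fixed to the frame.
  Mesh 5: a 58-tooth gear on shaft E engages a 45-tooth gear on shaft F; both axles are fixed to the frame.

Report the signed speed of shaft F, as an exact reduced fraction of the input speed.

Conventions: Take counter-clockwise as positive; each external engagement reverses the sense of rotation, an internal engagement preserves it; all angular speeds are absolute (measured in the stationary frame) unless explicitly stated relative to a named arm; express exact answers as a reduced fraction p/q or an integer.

5-mesh fixed-axis compound train (all bearings frame-fixed)
mesh 1 [22T→43T]: |ω|/ω_in = 1×22/43 = 22/43, sense flips to −
mesh 2 [26T→37T]: |ω|/ω_in = (22/43)×26/37 = 572/1591, sense flips to +
mesh 3 [62T→86T]: |ω|/ω_in = (572/1591)×62/86 = 17732/68413, sense flips to −
mesh 4 [86T→55T]: |ω|/ω_in = (17732/68413)×86/55 = 3224/7955, sense flips to +
mesh 5 [58T→45T]: |ω|/ω_in = (3224/7955)×58/45 = 186992/357975, sense flips to −
signed output speed (× input speed) = -186992/357975

-186992/357975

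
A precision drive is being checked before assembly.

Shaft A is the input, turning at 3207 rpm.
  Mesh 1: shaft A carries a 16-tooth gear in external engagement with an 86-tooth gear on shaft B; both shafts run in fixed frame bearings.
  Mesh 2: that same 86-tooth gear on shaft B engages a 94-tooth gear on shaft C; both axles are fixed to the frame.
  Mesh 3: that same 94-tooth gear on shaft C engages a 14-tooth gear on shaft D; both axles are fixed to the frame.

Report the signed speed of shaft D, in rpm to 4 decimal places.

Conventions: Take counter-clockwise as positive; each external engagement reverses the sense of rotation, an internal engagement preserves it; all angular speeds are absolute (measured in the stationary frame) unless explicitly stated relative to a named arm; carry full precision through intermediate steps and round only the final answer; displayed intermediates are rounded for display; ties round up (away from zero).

-3665.1429 rpm

recognized (4 fixed axles, 3 meshes): fixed-axis compound train
mesh 1 [16T→86T]: ω = 3207.0000×16/86 = 596.6512 rpm, sense flips to −
mesh 2 [86T→94T]: ω = 596.6512×86/94 = 545.8723 rpm, sense flips to +
mesh 3 [94T→14T]: ω = 545.8723×94/14 = 3665.1429 rpm, sense flips to −
signed output speed = -3665.1429 rpm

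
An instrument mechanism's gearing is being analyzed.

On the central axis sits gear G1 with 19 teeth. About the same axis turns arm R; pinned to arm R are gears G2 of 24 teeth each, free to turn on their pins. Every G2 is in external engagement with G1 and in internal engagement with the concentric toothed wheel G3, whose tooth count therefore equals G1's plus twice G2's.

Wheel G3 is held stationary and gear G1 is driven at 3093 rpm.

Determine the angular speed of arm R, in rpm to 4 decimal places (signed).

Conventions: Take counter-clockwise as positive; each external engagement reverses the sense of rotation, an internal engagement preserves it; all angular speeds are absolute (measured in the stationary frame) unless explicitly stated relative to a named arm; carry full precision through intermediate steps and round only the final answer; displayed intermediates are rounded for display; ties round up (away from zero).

+683.3372 rpm

class = planetary set [G3 = 19+2·24 = 67; Willis about the carrier]
normalise by the input: solve with ω_sun = 1, then scale by 3093 rpm
ring teeth: 19 + 2·24 = 67
19(ω_sun−ω_arm) = −67(ω_ring−ω_arm),  ω_ring = 0, ω_sun = 1
19(1−ω_arm) = −67(0−ω_arm)  ⇒  86·ω_arm = 19  ⇒  ω_arm = 19/86
scale: ω_arm = 19/86 × 3093 rpm = +683.3372 rpm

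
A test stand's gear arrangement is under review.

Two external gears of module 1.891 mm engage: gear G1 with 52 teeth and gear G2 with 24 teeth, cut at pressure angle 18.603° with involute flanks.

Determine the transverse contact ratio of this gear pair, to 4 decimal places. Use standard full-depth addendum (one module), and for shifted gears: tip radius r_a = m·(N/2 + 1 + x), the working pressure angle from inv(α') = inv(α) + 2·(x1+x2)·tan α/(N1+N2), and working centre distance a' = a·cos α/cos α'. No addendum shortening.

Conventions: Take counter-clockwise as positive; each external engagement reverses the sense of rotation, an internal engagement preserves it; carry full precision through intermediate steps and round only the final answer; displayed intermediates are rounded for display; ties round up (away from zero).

1.7501

class = single-mesh tooth geometry [involute pair 52T × 24T, m = 1.891]
base radii: r_b1 = 46.597160, r_b2 = 21.506382
tip radii: r_a1 = 51.057000, r_a2 = 24.583000
no profile shift: α' = α, a' = a
action lengths: √(r_a1²−r_b1²) = 20.869161, √(r_a2²−r_b2²) = 11.907957
base pitch p_b = π·m·cos α = 5.630358
CR = (20.869161 + 11.907957 − 71.858000·sin 18.60300°)/5.630358 = 1.750115
contact ratio ≈ 1.7501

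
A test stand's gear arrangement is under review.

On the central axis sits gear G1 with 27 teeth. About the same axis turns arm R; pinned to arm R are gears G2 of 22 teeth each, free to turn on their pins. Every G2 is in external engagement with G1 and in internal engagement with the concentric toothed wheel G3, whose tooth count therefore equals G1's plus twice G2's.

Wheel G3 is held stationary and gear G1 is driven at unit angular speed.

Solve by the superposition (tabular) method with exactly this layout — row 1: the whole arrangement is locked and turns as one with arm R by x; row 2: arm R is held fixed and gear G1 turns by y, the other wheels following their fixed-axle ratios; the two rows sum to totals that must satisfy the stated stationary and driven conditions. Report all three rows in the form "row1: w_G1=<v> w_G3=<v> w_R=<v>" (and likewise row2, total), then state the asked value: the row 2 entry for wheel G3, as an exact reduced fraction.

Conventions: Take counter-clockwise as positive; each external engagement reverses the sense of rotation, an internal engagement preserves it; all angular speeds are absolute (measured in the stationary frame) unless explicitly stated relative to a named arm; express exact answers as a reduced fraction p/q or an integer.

row1: w_G1=27/98 w_G3=27/98 w_R=27/98
row2: w_G1=71/98 w_G3=-27/98 w_R=0
total: w_G1=1 w_G3=0 w_R=27/98
asked value: -27/98

topology: planetary set — G1 27T / G2 22T / G3 71T, arm = carrier (Willis)
row 1: whole set turns with the arm by x
superposition row 2 [arm held]: sun y, ring −(27/71)·y, arm 0
boundary: total ω_ring = x − (27/71)·y = 0 and total ω_sun = x + y = 1  ⇒  y = 71/98, x = 27/98
row 2 ring = −(27/71)·71/98 = -27/98
totals (row 1 + row 2): sun 27/98 + 71/98 = 1, ring 27/98 + (-27/98) = 0, arm 27/98 + 0 = 27/98
asked cell (row2, ring) = -27/98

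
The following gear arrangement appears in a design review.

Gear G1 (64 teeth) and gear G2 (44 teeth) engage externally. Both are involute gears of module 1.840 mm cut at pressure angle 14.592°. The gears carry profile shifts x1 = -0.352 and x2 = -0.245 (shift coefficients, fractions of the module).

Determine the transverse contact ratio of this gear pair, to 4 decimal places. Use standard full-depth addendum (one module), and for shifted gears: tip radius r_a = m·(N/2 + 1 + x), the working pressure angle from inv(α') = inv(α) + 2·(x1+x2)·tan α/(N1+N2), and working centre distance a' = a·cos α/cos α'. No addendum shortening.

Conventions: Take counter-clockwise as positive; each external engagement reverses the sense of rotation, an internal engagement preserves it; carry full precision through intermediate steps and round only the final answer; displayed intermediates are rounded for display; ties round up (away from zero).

single-mesh involute tooth geometry (64T engaging 44T at module 1.840)
base radii: r_b1 = 56.980788, r_b2 = 39.174292
tip radii: r_a1 = 60.072320, r_a2 = 41.869200
inv(α') = inv(14.592°) + 2·(-0.352-0.245)·tan α/(64+44) = 0.00277484  ⇒  α' = 11.54880°
a' = a·cos α / cos α' = 99.3600·cos 14.592°/cos 11.54880° = 98.142008
action lengths: √(r_a1²−r_b1²) = 19.022972, √(r_a2²−r_b2²) = 14.778525
base pitch p_b = π·m·cos α = 5.594076
CR = (19.022972 + 14.778525 − 98.142008·sin 11.54880°)/5.594076 = 2.530039
contact ratio ≈ 2.5300

2.5300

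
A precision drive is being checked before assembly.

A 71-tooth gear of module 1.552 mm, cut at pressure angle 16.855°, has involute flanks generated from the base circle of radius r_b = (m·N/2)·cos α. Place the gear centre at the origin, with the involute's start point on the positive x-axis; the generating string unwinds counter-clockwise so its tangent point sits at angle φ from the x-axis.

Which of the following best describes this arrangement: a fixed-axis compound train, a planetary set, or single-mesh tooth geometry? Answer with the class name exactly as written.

single-mesh tooth geometry

single-mesh involute tooth geometry (71T wheel at module 1.552)
classification: single-mesh tooth geometry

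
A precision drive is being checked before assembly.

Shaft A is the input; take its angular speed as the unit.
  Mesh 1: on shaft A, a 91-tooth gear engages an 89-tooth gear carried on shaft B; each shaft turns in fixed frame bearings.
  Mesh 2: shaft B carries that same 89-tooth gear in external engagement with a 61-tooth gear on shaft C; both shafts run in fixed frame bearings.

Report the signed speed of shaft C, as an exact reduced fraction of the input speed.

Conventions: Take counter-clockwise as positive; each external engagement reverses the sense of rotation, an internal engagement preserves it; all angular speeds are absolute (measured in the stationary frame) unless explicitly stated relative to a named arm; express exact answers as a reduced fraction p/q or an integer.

91/61

2-mesh fixed-axis compound train (all bearings frame-fixed)
mesh 1 [91T→89T]: |ω|/ω_in = 1×91/89 = 91/89, sense flips to −
mesh 2 [89T→61T]: |ω|/ω_in = (91/89)×89/61 = 91/61, sense flips to +
signed output speed (× input speed) = 91/61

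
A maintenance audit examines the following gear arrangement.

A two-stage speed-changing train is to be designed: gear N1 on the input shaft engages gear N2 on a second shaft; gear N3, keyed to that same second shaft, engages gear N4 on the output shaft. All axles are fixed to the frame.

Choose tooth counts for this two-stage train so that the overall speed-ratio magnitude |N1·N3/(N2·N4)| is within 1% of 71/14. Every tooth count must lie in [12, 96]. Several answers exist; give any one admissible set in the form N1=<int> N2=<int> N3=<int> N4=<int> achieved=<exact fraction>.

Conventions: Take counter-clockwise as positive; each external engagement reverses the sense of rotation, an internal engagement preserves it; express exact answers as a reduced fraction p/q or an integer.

2-stage fixed-axis compound train for ratio 71/14
target = 71/14 in lowest terms: an exact hit needs N1·N3 = k·71 and N2·N4 = k·14 for one integer k, every count in [12, 96]; additionally prefer no 1:1 stage (N1 ≠ N2, N3 ≠ N4)
k = 1…11: no 1:1-free in-range split of k·71 and k·14 into factor pairs; take k = 12
k = 12: N1·N3 = 852 = 12·71, N2·N4 = 168 = 14·12
achieved = 12·71/(14·12) = 71/14; |achieved − target| = 0 ≤ 71/1400 ✓

N1=12 N2=14 N3=71 N4=12 achieved=71/14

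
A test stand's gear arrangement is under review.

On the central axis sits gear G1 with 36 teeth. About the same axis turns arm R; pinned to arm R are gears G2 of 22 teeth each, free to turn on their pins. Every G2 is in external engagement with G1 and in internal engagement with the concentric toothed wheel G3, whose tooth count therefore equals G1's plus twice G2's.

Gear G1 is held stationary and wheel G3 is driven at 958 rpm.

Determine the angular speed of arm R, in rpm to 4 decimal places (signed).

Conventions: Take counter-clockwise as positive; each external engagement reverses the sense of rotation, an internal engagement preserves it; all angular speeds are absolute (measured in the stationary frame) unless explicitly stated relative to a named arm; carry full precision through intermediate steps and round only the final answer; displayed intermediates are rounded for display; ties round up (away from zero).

+660.6897 rpm

planetary set (36T centre, 22T on arm, 80T internal) — Willis relation
normalise by the input: solve with ω_ring = 1, then scale by 958 rpm
ring teeth: 36 + 2·22 = 80
36(ω_sun−ω_arm) = −80(ω_ring−ω_arm),  ω_sun = 0, ω_ring = 1
36(0−ω_arm) = −80(1−ω_arm)  ⇒  116·ω_arm = 80  ⇒  ω_arm = 20/29
scale: ω_arm = 20/29 × 958 rpm = +660.6897 rpm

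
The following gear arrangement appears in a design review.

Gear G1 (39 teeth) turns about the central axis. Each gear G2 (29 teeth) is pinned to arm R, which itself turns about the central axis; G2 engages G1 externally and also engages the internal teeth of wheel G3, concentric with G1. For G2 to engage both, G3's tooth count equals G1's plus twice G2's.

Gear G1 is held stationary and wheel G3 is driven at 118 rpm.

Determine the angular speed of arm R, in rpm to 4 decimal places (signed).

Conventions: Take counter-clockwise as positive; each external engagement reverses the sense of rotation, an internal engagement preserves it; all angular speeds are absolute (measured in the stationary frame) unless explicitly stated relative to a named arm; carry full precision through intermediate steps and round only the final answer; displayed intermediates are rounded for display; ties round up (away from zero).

class = planetary set [G3 = 39+2·29 = 97; Willis about the carrier]
normalise by the input: solve with ω_ring = 1, then scale by 118 rpm
ring teeth: 39 + 2·29 = 97
39(ω_sun−ω_arm) = −97(ω_ring−ω_arm),  ω_sun = 0, ω_ring = 1
39(0−ω_arm) = −97(1−ω_arm)  ⇒  136·ω_arm = 97  ⇒  ω_arm = 97/136
scale: ω_arm = 97/136 × 118 rpm = +84.1618 rpm

+84.1618 rpm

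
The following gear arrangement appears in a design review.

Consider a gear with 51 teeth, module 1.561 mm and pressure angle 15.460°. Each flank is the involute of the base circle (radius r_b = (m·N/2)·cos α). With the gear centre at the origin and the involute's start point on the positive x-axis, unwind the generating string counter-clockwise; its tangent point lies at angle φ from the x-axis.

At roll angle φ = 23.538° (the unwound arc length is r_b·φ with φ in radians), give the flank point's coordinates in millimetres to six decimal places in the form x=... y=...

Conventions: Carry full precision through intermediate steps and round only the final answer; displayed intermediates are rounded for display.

single-mesh involute tooth geometry (51T wheel at module 1.561)
pitch radius r_p = m·N/2 = 1.561·51/2 = 39.805500
base radius r_b = r_p·cos α = 39.805500·cos 15.460° = 38.365209
roll angle φ = 23.538° = 0.41081560 rad
x = r_b·(cos φ + φ·sin φ) = 41.467327
y = r_b·(sin φ − φ·cos φ) = 0.871786

x=41.467327 y=0.871786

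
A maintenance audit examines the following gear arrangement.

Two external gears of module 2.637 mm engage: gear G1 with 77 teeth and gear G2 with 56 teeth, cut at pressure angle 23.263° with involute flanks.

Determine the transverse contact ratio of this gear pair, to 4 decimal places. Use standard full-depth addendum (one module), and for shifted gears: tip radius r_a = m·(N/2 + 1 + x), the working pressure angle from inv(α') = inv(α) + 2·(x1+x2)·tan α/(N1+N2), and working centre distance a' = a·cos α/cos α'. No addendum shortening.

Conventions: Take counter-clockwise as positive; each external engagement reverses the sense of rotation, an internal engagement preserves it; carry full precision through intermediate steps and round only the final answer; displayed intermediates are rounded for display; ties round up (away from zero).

1.6320

topology: single-mesh involute geometry — m = 2.637, 77T/56T pair
base radii: r_b1 = 93.270723, r_b2 = 67.833253
tip radii: r_a1 = 104.161500, r_a2 = 76.473000
no profile shift: α' = α, a' = a
action lengths: √(r_a1²−r_b1²) = 46.370145, √(r_a2²−r_b2²) = 35.309624
base pitch p_b = π·m·cos α = 7.610873
CR = (46.370145 + 35.309624 − 175.360500·sin 23.26300°)/7.610873 = 1.631972
contact ratio ≈ 1.6320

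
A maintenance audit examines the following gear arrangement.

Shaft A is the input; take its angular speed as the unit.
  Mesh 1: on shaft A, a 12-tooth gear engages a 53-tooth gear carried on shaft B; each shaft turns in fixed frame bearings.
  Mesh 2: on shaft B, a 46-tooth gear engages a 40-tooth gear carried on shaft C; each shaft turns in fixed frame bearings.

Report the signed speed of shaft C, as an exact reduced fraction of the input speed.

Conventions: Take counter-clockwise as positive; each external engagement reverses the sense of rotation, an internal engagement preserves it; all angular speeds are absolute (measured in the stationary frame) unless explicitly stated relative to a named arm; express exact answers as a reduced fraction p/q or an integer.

69/265

2-mesh fixed-axis compound train (all bearings frame-fixed)
mesh 1 [12T→53T]: |ω|/ω_in = 1×12/53 = 12/53, sense flips to −
mesh 2 [46T→40T]: |ω|/ω_in = (12/53)×46/40 = 69/265, sense flips to +
signed output speed (× input speed) = 69/265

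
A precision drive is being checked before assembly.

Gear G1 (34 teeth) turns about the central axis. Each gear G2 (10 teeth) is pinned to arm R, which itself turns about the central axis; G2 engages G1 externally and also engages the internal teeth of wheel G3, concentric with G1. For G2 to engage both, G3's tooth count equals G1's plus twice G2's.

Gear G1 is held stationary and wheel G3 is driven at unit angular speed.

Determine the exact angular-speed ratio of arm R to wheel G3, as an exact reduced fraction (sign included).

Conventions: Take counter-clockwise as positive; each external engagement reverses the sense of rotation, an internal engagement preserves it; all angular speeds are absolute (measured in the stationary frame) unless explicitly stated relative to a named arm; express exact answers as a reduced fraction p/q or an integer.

class = planetary set [G3 = 34+2·10 = 54; Willis about the carrier]
ring teeth: 34 + 2·10 = 54
34(ω_sun−ω_arm) = −54(ω_ring−ω_arm),  ω_sun = 0, ω_ring = 1
34(0−ω_arm) = −54(1−ω_arm)  ⇒  88·ω_arm = 54  ⇒  ω_arm = 27/44
ω_out/ω_in = 27/44

27/44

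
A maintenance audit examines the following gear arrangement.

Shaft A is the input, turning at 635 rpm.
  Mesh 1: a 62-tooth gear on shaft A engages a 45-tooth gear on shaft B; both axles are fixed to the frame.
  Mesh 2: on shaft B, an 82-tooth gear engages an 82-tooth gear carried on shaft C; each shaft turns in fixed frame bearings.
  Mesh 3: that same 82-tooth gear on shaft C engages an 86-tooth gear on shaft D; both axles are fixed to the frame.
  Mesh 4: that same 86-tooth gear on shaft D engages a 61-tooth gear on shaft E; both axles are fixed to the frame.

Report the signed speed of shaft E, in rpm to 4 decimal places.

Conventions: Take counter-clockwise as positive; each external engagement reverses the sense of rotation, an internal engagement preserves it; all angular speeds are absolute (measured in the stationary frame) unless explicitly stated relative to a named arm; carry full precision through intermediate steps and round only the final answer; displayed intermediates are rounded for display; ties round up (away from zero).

+1176.0801 rpm

4-mesh fixed-axis compound train (all bearings frame-fixed)
mesh 1 [62T→45T]: ω = 635.0000×62/45 = 874.8889 rpm, sense flips to −
mesh 2 [82T→82T]: ω = 874.8889×82/82 = 874.8889 rpm, sense flips to +
mesh 3 [82T→86T]: ω = 874.8889×82/86 = 834.1964 rpm, sense flips to −
mesh 4 [86T→61T]: ω = 834.1964×86/61 = 1176.0801 rpm, sense flips to +
signed output speed = +1176.0801 rpm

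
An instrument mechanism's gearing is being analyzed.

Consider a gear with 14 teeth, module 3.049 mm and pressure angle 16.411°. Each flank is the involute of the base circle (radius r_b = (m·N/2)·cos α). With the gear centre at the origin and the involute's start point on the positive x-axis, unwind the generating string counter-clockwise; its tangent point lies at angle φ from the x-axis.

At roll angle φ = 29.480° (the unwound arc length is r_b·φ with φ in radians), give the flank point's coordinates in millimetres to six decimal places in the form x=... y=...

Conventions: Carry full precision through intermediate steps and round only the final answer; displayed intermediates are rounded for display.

single-mesh involute tooth geometry (14T wheel at module 3.049)
pitch radius r_p = m·N/2 = 3.049·14/2 = 21.343000
base radius r_b = r_p·cos α = 21.343000·cos 16.411° = 20.473481
roll angle φ = 29.480° = 0.51452306 rad
x = r_b·(cos φ + φ·sin φ) = 23.006756
y = r_b·(sin φ − φ·cos φ) = 0.905199

x=23.006756 y=0.905199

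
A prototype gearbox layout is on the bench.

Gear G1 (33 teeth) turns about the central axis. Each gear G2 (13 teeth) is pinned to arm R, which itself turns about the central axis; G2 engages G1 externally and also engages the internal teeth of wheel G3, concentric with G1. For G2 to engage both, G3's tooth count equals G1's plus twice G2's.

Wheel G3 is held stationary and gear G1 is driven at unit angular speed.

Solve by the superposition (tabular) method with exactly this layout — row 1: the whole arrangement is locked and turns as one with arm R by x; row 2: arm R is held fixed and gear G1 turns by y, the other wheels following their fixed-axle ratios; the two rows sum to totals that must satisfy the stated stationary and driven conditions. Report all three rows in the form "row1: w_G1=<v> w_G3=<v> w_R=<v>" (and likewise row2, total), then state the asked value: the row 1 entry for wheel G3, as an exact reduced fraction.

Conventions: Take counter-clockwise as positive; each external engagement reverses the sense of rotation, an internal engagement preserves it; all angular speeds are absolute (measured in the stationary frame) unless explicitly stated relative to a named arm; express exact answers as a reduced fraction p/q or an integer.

recognized (axles ride arm R): planetary set, 33/13/59 teeth
superposition row 1 [locked train]: every member turns x
row 2 (arm held, sun turns y): ω_ring = −(33/59)·y, ω_arm = 0
boundary: total ω_ring = x − (33/59)·y = 0 and total ω_sun = x + y = 1  ⇒  y = 59/92, x = 33/92
row 2 ring = −(33/59)·59/92 = -33/92
totals (row 1 + row 2): sun 33/92 + 59/92 = 1, ring 33/92 + (-33/92) = 0, arm 33/92 + 0 = 33/92
asked cell (row1, ring) = 33/92

row1: w_G1=33/92 w_G3=33/92 w_R=33/92
row2: w_G1=59/92 w_G3=-33/92 w_R=0
total: w_G1=1 w_G3=0 w_R=33/92
asked value: 33/92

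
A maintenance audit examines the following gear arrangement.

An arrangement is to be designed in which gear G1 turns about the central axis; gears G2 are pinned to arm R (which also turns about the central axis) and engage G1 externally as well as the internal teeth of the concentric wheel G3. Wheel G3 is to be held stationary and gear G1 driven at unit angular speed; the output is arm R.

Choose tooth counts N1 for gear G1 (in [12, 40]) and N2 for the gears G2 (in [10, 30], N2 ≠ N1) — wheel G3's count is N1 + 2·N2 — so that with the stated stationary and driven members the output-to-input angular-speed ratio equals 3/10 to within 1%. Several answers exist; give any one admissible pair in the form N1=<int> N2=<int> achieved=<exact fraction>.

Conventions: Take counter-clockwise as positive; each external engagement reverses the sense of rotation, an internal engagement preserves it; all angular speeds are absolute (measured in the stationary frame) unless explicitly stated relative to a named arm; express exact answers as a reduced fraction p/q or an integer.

planetary set to be sized for 3/10 (Willis relation)
Willis with ω_ring = 0: ω_arm/ω_sun = N1/(N1+N3); set equal to 3/10  ⇒  N3/N1 = 1/(3/10) − 1 = 7/3
N3 = N1 + 2·N2  ⇒  N2/N1 = (N3/N1 − 1)/2 = (7/3 − 1)/2 = 2/3
smallest multiple with N1 ≥ 12 and N2 ≥ 10: k = 5  ⇒  N1 = 5·3 = 15, N2 = 5·2 = 10 (N1 ≤ 40, N2 ≤ 30, N2 ≠ N1 ✓), N3 = 15 + 2·10 = 35
check: N1/(N1+N3) with N1 = 15, N3 = 35 gives 3/10; |achieved − target| = 0 ≤ 3/1000 ✓

N1=15 N2=10 achieved=3/10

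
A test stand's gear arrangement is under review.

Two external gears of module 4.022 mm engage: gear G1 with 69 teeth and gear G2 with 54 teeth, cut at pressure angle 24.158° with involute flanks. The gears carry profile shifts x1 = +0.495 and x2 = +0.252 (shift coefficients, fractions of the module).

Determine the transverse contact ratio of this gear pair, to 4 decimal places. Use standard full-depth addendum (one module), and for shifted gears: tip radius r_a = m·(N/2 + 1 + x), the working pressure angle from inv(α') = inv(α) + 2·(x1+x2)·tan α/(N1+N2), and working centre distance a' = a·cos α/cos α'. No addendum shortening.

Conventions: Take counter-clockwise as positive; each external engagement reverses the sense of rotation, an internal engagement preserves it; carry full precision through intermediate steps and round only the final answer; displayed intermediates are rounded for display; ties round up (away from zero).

class = single-mesh tooth geometry [involute pair 69T × 54T, m = 4.022]
base radii: r_b1 = 126.606537, r_b2 = 99.083377
tip radii: r_a1 = 144.771890, r_a2 = 113.629544
inv(α') = inv(24.158°) + 2·(+0.495+0.252)·tan α/(69+54) = 0.03234846  ⇒  α' = 25.60824°
a' = a·cos α / cos α' = 247.3530·cos 24.158°/cos 25.60824° = 250.274259
action lengths: √(r_a1²−r_b1²) = 70.211715, √(r_a2²−r_b2²) = 55.625154
base pitch p_b = π·m·cos α = 11.528874
CR = (70.211715 + 55.625154 − 250.274259·sin 25.60824°)/11.528874 = 1.532194
contact ratio ≈ 1.5322

1.5322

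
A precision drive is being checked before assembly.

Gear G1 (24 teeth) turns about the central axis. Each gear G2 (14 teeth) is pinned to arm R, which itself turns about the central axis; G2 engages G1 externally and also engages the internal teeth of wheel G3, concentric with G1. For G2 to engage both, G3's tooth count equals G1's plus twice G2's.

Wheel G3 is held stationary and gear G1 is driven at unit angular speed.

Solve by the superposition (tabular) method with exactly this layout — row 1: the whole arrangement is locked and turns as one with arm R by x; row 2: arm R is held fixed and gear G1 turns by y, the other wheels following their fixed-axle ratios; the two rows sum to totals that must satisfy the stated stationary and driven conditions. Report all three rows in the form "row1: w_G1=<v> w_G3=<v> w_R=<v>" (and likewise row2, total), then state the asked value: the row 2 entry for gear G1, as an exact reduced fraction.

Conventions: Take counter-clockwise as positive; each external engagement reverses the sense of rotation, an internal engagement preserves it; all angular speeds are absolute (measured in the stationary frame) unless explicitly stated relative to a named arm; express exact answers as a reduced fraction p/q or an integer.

class = planetary set [G3 = 24+2·14 = 52; Willis about the carrier]
row 1: whole set turns with the arm by x
row 2 (arm held, sun turns y): ω_ring = −(24/52)·y, ω_arm = 0
boundary: total ω_ring = x − (24/52)·y = 0 and total ω_sun = x + y = 1  ⇒  y = 13/19, x = 6/19
row 2 ring = −(24/52)·13/19 = -6/19
totals (row 1 + row 2): sun 6/19 + 13/19 = 1, ring 6/19 + (-6/19) = 0, arm 6/19 + 0 = 6/19
asked cell (row2, sun) = 13/19

row1: w_G1=6/19 w_G3=6/19 w_R=6/19
row2: w_G1=13/19 w_G3=-6/19 w_R=0
total: w_G1=1 w_G3=0 w_R=6/19
asked value: 13/19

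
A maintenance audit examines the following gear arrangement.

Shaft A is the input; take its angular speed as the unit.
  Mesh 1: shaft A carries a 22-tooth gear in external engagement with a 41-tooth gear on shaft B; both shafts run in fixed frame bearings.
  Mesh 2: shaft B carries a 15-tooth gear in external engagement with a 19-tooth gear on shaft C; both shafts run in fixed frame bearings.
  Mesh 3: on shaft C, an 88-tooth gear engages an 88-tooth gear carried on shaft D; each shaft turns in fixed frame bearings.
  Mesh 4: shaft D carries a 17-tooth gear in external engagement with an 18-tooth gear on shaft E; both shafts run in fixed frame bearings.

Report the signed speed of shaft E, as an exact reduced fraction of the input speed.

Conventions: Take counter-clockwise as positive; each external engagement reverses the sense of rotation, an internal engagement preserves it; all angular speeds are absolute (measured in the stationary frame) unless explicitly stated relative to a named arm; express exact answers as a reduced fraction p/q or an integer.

935/2337

4-mesh fixed-axis compound train (all bearings frame-fixed)
mesh 1 [22T→41T]: |ω|/ω_in = 1×22/41 = 22/41, sense flips to −
mesh 2 [15T→19T]: |ω|/ω_in = (22/41)×15/19 = 330/779, sense flips to +
mesh 3 [88T→88T]: |ω|/ω_in = (330/779)×88/88 = 330/779, sense flips to −
mesh 4 [17T→18T]: |ω|/ω_in = (330/779)×17/18 = 935/2337, sense flips to +
signed output speed (× input speed) = 935/2337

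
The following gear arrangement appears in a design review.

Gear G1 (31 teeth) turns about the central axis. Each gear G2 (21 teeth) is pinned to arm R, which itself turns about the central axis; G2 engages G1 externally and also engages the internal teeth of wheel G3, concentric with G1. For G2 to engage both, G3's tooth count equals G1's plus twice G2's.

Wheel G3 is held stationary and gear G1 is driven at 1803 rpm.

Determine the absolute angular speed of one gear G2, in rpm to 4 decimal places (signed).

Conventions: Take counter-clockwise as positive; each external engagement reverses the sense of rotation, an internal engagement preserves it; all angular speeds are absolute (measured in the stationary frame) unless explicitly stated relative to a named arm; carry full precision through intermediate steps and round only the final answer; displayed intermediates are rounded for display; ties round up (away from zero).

planetary set (31T centre, 21T on arm, 73T internal) — Willis relation
normalise by the input: solve with ω_sun = 1, then scale by 1803 rpm
ring teeth: 31 + 2·21 = 73
31(ω_sun−ω_arm) = −73(ω_ring−ω_arm),  ω_ring = 0, ω_sun = 1
31(1−ω_arm) = −73(0−ω_arm)  ⇒  104·ω_arm = 31  ⇒  ω_arm = 31/104
sun–planet mesh: 31·(1−31/104) = −21·(ω_p−ω_arm)  ⇒  ω_p−ω_arm = -2263/2184
ω_p = 31/104 − 2263/2184 = -31/42
scale: ω_p = -31/42 × 1803 rpm = -1330.7857 rpm

-1330.7857 rpm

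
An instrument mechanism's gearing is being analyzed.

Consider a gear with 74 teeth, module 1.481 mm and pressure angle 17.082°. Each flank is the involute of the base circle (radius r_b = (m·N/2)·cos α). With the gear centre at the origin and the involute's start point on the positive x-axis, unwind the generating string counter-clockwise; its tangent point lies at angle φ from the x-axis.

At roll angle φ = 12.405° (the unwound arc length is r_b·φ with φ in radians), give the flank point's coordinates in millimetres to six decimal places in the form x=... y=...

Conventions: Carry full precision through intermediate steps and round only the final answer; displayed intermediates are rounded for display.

topology: single-mesh involute geometry — m = 1.481, N = 74
pitch radius r_p = m·N/2 = 1.481·74/2 = 54.797000
base radius r_b = r_p·cos α = 54.797000·cos 17.082° = 52.379649
roll angle φ = 12.405° = 0.21650809 rad
x = r_b·(cos φ + φ·sin φ) = 53.592967
y = r_b·(sin φ − φ·cos φ) = 0.176371

x=53.592967 y=0.176371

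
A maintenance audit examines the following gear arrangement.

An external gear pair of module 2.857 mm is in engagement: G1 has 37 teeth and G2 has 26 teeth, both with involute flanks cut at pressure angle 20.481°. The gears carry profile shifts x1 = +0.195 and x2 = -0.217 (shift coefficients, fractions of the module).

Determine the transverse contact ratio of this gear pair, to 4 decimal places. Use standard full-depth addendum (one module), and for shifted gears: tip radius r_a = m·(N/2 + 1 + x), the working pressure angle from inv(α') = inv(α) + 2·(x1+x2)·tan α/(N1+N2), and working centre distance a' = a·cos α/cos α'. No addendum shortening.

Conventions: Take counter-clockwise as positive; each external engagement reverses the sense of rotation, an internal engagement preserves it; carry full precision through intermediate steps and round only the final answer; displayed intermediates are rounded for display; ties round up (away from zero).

1.6488

recognized (one external pair, fixed centres): single-mesh tooth geometry, m = 2.857, N1 = 37, N2 = 26
base radii: r_b1 = 49.513476, r_b2 = 34.793253
tip radii: r_a1 = 56.268615, r_a2 = 39.378031
inv(α') = inv(20.481°) + 2·(+0.195-0.217)·tan α/(37+26) = 0.01578501  ⇒  α' = 20.37325°
a' = a·cos α / cos α' = 89.9955·cos 20.481°/cos 20.37325° = 89.932487
action lengths: √(r_a1²−r_b1²) = 26.731494, √(r_a2²−r_b2²) = 18.440685
base pitch p_b = π·m·cos α = 8.408171
CR = (26.731494 + 18.440685 − 89.932487·sin 20.37325°)/8.408171 = 1.648823
contact ratio ≈ 1.6488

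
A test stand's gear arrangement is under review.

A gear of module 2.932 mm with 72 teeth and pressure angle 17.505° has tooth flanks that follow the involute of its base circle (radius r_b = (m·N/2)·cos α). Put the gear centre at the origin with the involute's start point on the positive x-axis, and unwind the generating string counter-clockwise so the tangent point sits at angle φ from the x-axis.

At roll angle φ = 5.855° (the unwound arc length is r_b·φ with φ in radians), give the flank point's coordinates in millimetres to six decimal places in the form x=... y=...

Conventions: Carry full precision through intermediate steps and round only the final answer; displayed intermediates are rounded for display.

x=101.188187 y=0.035769

recognized (one wheel, involute flank): single-mesh tooth geometry, m = 2.932, N = 72
pitch radius r_p = m·N/2 = 2.932·72/2 = 105.552000
base radius r_b = r_p·cos α = 105.552000·cos 17.505° = 100.663961
roll angle φ = 5.855° = 0.10218903 rad
x = r_b·(cos φ + φ·sin φ) = 101.188187
y = r_b·(sin φ − φ·cos φ) = 0.035769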